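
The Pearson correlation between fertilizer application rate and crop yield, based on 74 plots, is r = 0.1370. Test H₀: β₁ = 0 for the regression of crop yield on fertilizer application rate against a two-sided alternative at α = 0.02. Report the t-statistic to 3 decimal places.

t = 1.174

t = r·√(n − 2)/√(1 − r²) = 0.1370·√72/√0.981231 = 1.174.
df = n − 2 = 72.
Two-sided p ≈ 0.2444, which is ≥ 0.02, so fail to reject H₀.
The data do not give significant evidence of a linear association between fertilizer application rate and crop yield.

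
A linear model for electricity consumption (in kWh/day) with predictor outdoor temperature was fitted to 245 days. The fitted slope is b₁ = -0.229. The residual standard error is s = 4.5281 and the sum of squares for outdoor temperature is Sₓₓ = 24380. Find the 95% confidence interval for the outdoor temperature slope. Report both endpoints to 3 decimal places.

(-0.286, -0.172)

SE(b₁) = s/√Sₓₓ = 4.5281/√24380 = 0.0290001.
df = n − 2 = 243.
t* = t_{0.025, 243} = 1.969774.
Margin = t* × SE = 1.969774 × 0.0290001 = 0.05712.
CI: -0.229 ± 0.05712 → (-0.286, -0.172).
With 95% confidence, each one-unit increase in outdoor temperature is associated with a change of between -0.286 and -0.172 kWh/day in electricity consumption.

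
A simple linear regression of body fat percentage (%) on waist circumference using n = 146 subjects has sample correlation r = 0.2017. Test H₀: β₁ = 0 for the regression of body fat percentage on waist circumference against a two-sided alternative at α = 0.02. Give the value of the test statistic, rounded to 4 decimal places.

t = r·√(n − 2)/√(1 − r²) = 0.2017·√144/√0.959317 = 2.4712.
df = n − 2 = 144.
Two-sided p ≈ 0.0146, which is < 0.02, so reject H₀.
There is evidence of a linear association between waist circumference and body fat percentage.

t = 2.4712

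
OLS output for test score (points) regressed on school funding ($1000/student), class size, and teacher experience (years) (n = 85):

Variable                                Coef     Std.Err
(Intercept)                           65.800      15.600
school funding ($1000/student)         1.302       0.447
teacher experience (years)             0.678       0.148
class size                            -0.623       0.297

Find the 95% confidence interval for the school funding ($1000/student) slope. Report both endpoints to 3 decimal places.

Read off: b = 1.302, SE = 0.447 for school funding ($1000/student).
df = n − k − 1 = 85 − 3 − 1 = 81.
t* = t_{0.025, 81} = 1.989686.
Margin = t* × SE = 1.989686 × 0.447 = 0.88939.
CI: 1.302 ± 0.88939 → (0.413, 2.191).

(0.413, 2.191)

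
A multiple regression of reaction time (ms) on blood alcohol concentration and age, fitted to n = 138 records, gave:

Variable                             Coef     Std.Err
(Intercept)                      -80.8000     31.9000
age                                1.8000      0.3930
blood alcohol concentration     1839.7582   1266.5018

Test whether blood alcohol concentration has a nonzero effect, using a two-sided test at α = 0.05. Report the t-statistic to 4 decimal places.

t = 1.4526

Read off: b = 1839.7582, SE = 1266.5018 for blood alcohol concentration.
H₀: β₁ = 0 vs H₁: β₁ ≠ 0.
t = 1839.7582 / 1266.5018 = 1.4526.
df = n − k − 1 = 138 − 2 − 1 = 135.
Two-sided p ≈ 0.1486, which is ≥ 0.05, so fail to reject H₀.
The data do not give significant evidence of an association between blood alcohol concentration and reaction time, after adjusting for the other predictors.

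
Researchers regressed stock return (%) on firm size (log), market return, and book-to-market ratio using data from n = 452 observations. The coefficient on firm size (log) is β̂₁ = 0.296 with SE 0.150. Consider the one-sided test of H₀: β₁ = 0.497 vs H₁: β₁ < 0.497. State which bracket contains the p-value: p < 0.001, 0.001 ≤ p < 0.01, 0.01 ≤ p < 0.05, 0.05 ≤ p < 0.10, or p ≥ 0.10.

t = (0.296 − 0.497) / 0.150 = -1.340.
df = n − k − 1 = 452 − 3 − 1 = 448.
One-sided p = P(T_{448} < t) ≈ 0.0905.
So 0.05 ≤ p < 0.10.

0.05 ≤ p < 0.10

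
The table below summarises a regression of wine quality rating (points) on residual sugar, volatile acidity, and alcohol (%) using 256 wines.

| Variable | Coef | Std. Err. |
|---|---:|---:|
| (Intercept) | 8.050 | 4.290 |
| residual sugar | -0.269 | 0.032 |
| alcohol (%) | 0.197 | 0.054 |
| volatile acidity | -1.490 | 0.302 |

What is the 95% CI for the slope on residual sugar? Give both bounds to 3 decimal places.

(-0.332, -0.206)

Read off: b = -0.269, SE = 0.032 for residual sugar.
df = n − k − 1 = 256 − 3 − 1 = 252.
t* = t_{0.025, 252} = 1.969422.
Margin = t* × SE = 1.969422 × 0.032 = 0.06302.
CI: -0.269 ± 0.06302 → (-0.332, -0.206).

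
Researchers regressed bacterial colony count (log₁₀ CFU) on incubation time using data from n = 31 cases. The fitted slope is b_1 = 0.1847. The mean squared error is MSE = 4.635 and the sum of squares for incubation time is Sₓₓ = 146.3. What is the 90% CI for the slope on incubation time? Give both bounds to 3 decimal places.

SE(b_1) = √(MSE/Sₓₓ) = √(4.635/146.3) = 0.177993.
df = n − 2 = 29.
t* = t_{0.05, 29} = 1.699127.
Margin = t* × SE = 1.699127 × 0.177993 = 0.30243.
CI: 0.1847 ± 0.30243 → (-0.118, 0.487).
With 90% confidence, each one-unit increase in incubation time is associated with a change of between -0.118 and 0.487 log₁₀ CFU in bacterial colony count.

(-0.118, 0.487)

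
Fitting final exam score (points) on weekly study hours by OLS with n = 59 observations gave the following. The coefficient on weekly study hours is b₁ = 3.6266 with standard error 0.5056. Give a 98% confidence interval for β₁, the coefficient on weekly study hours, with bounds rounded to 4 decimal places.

df = n − 2 = 59 − 2 = 57.
t* = t_{0.01, 57} = 2.393568.
Margin = t* × SE = 2.393568 × 0.5056 = 1.210188.
CI: 3.6266 ± 1.210188 → (2.4164, 4.8368).
With 98% confidence, each one-unit increase in weekly study hours is associated with a change of between 2.4164 and 4.8368 points in final exam score.

(2.4164, 4.8368)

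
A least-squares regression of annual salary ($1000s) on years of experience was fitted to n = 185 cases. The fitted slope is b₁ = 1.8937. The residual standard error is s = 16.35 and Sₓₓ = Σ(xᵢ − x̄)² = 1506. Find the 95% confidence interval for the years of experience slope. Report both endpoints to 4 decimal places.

(1.0624, 2.7250)

SE(b₁) = s/√Sₓₓ = 16.35/√1506 = 0.421313.
df = n − 2 = 183.
t* = t_{0.025, 183} = 1.973012.
Margin = t* × SE = 1.973012 × 0.421313 = 0.831256.
CI: 1.8937 ± 0.831256 → (1.0624, 2.7250).
With 95% confidence, each one-unit increase in years of experience is associated with a change of between 1.0624 and 2.7250 $1000s in annual salary.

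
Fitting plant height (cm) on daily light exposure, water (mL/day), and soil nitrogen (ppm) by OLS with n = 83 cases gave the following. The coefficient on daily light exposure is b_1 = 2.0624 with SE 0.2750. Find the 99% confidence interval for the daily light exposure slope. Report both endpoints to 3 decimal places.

(1.337, 2.788)

df = n − k − 1 = 83 − 3 − 1 = 79.
t* = t_{0.005, 79} = 2.639505.
Margin = t* × SE = 2.639505 × 0.2750 = 0.72586.
CI: 2.0624 ± 0.72586 → (1.337, 2.788).
With 99% confidence, each one-unit increase in daily light exposure is associated with a change of between 1.337 and 2.788 cm in plant height, holding the other predictors fixed.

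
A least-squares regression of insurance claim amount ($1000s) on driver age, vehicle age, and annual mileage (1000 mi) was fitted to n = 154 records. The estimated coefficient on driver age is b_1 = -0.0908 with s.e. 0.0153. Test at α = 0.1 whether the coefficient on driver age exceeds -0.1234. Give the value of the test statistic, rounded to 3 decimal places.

t = 2.131

H₀: β₁ = -0.1234 vs H₁: β₁ > -0.1234.
t = (b_1 − β₁⁰)/SE = (-0.0908 − (-0.1234)) / 0.0153 = 2.131.
df = n − k − 1 = 154 − 3 − 1 = 150.
One-sided p ≈ 0.0174, which is < 0.1, so reject H₀.
There is evidence that the true slope on driver age exceeds -0.1234 $1000s per unit, holding the other predictors fixed.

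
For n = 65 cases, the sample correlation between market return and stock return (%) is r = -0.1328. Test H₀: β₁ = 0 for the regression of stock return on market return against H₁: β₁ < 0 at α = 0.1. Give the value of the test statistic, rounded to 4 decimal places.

t = r·√(n − 2)/√(1 − r²) = -0.1328·√63/√0.982364 = -1.0635.
df = n − 2 = 63.
One-sided p ≈ 0.1458, which is ≥ 0.1, so fail to reject H₀.
The data do not give significant evidence of a linear association between market return and stock return.

t = -1.0635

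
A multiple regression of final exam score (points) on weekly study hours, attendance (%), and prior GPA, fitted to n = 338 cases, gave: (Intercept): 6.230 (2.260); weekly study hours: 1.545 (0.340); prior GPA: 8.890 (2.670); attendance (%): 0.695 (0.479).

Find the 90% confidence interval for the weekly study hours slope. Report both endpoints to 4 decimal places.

Read off: b = 1.545, SE = 0.340 for weekly study hours.
df = n − k − 1 = 338 − 3 − 1 = 334.
t* = t_{0.05, 334} = 1.649429.
Margin = t* × SE = 1.649429 × 0.340 = 0.560806.
CI: 1.545 ± 0.560806 → (0.9842, 2.1058).

(0.9842, 2.1058)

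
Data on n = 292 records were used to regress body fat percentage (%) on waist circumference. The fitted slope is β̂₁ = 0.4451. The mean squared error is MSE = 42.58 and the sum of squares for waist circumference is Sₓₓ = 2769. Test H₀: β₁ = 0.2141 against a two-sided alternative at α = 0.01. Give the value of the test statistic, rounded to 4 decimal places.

SE(β̂₁) = √(MSE/Sₓₓ) = √(42.58/2769) = 0.124006.
t = (0.4451 − 0.2141) / 0.124006 = 1.8628.
df = n − 2 = 290.
Two-sided p ≈ 0.0635, which is ≥ 0.01, so fail to reject H₀.
The data are consistent with a true slope of 0.2141 % per unit of waist circumference.

t = 1.8628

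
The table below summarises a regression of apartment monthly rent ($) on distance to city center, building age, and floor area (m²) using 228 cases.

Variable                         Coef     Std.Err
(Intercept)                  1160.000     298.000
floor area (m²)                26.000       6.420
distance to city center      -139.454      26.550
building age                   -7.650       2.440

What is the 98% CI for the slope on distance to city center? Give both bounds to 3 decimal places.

Read off: b = -139.454, SE = 26.550 for distance to city center.
df = n − k − 1 = 228 − 3 − 1 = 224.
t* = t_{0.01, 224} = 2.34311.
Margin = t* × SE = 2.34311 × 26.550 = 62.20957.
CI: -139.454 ± 62.20957 → (-201.664, -77.244).

(-201.664, -77.244)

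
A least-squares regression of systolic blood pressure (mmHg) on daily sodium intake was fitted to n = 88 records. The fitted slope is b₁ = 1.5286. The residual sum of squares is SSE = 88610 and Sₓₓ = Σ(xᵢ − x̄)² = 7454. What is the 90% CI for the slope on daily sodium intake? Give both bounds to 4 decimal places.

(0.9104, 2.1468)

MSE = SSE/(n − 2) = 88610/86 = 1030.35.
SE(b₁) = √(MSE/Sₓₓ) = √(1030.35/7454) = 0.37179.
df = n − 2 = 86.
t* = t_{0.05, 86} = 1.662765.
Margin = t* × SE = 1.662765 × 0.37179 = 0.618199.
CI: 1.5286 ± 0.618199 → (0.9104, 2.1468).
With 90% confidence, each one-unit increase in daily sodium intake is associated with a change of between 0.9104 and 2.1468 mmHg in systolic blood pressure.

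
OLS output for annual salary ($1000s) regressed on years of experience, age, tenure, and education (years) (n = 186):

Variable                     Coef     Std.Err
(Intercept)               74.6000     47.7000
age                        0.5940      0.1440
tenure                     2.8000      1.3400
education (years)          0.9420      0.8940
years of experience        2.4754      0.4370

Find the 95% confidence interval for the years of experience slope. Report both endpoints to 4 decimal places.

(1.6131, 3.3377)

Read off: b = 2.4754, SE = 0.4370 for years of experience.
df = n − k − 1 = 186 − 4 − 1 = 181.
t* = t_{0.025, 181} = 1.973157.
Margin = t* × SE = 1.973157 × 0.4370 = 0.862270.
CI: 2.4754 ± 0.862270 → (1.6131, 3.3377).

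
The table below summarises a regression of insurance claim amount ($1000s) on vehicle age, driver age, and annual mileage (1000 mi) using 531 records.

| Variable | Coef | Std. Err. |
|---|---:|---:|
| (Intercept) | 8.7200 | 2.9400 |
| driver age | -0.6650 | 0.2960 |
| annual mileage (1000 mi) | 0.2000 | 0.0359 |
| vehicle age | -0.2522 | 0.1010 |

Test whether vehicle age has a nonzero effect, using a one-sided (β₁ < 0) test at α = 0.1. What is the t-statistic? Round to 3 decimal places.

Read off: b = -0.2522, SE = 0.1010 for vehicle age.
H₀: β₁ = 0 vs H₁: β₁ < 0.
t = -0.2522 / 0.1010 = -2.497.
df = n − k − 1 = 531 − 3 − 1 = 527.
One-sided p ≈ 0.0064, which is < 0.1, so reject H₀.
There is evidence that the true slope on vehicle age is negative, holding the other predictors fixed.

t = -2.497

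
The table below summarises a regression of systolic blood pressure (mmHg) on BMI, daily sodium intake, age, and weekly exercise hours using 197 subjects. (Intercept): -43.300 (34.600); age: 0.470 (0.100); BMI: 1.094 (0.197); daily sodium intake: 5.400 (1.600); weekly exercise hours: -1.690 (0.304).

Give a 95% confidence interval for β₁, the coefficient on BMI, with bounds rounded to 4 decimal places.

Read off: b = 1.094, SE = 0.197 for BMI.
df = n − k − 1 = 197 − 4 − 1 = 192.
t* = t_{0.025, 192} = 1.972396.
Margin = t* × SE = 1.972396 × 0.197 = 0.388562.
CI: 1.094 ± 0.388562 → (0.7054, 1.4826).

(0.7054, 1.4826)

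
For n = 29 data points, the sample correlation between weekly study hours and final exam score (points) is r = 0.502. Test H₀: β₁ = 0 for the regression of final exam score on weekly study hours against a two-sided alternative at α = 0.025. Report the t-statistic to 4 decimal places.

t = r·√(n − 2)/√(1 − r²) = 0.502·√27/√0.747996 = 3.0160.
df = n − 2 = 27.
Two-sided p ≈ 0.0055, which is < 0.025, so reject H₀.
There is evidence of a linear association between weekly study hours and final exam score.

t = 3.0160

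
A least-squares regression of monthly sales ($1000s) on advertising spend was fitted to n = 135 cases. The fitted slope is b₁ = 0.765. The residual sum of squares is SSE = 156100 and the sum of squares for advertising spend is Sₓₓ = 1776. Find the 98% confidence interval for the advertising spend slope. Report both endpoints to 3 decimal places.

(-1.149, 2.679)

MSE = SSE/(n − 2) = 156100/133 = 1173.68.
SE(b₁) = √(MSE/Sₓₓ) = √(1173.68/1776) = 0.812932.
df = n − 2 = 133.
t* = t_{0.01, 133} = 2.354712.
Margin = t* × SE = 2.354712 × 0.812932 = 1.91422.
CI: 0.765 ± 1.91422 → (-1.149, 2.679).
With 98% confidence, each one-unit increase in advertising spend is associated with a change of between -1.149 and 2.679 $1000s in monthly sales.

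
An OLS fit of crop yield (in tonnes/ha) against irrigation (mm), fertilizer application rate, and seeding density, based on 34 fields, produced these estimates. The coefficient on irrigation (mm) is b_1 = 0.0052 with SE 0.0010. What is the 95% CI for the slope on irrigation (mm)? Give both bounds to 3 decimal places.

df = n − k − 1 = 34 − 3 − 1 = 30.
t* = t_{0.025, 30} = 2.042272.
Margin = t* × SE = 2.042272 × 0.0010 = 0.00204.
CI: 0.0052 ± 0.00204 → (0.003, 0.007).
With 95% confidence, each one-unit increase in irrigation (mm) is associated with a change of between 0.003 and 0.007 tonnes/ha in crop yield, holding the other predictors fixed.

(0.003, 0.007)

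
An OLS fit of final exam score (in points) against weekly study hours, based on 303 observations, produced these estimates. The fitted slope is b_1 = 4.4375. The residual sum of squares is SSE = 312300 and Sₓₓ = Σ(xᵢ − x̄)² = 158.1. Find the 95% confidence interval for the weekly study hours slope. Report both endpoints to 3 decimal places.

MSE = SSE/(n − 2) = 312300/301 = 1037.54.
SE(b_1) = √(MSE/Sₓₓ) = √(1037.54/158.1) = 2.56175.
df = n − 2 = 301.
t* = t_{0.025, 301} = 1.967877.
Margin = t* × SE = 1.967877 × 2.56175 = 5.04121.
CI: 4.4375 ± 5.04121 → (-0.604, 9.479).
With 95% confidence, each one-unit increase in weekly study hours is associated with a change of between -0.604 and 9.479 points in final exam score.

(-0.604, 9.479)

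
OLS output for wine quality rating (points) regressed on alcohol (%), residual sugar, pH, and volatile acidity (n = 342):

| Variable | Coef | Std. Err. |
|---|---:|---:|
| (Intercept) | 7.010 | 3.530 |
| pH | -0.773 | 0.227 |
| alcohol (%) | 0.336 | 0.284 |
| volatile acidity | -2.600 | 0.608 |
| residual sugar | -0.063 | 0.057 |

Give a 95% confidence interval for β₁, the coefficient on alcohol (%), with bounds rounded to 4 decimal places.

Read off: b = 0.336, SE = 0.284 for alcohol (%).
df = n − k − 1 = 342 − 4 − 1 = 337.
t* = t_{0.025, 337} = 1.967028.
Margin = t* × SE = 1.967028 × 0.284 = 0.558636.
CI: 0.336 ± 0.558636 → (-0.2226, 0.8946).

(-0.2226, 0.8946)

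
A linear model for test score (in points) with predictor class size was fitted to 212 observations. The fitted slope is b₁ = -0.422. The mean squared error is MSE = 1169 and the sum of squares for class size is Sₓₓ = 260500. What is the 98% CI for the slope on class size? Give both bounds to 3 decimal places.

(-0.579, -0.265)

SE(b₁) = √(MSE/Sₓₓ) = √(1169/260500) = 0.066989.
df = n − 2 = 210.
t* = t_{0.01, 210} = 2.344236.
Margin = t* × SE = 2.344236 × 0.066989 = 0.15704.
CI: -0.422 ± 0.15704 → (-0.579, -0.265).
With 98% confidence, each one-unit increase in class size is associated with a change of between -0.579 and -0.265 points in test score.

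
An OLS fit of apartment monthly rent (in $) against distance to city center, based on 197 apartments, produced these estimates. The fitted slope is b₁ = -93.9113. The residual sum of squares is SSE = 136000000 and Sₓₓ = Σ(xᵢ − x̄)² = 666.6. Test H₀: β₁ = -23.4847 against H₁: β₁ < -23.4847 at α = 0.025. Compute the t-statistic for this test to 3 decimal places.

t = -2.177

MSE = SSE/(n − 2) = 136000000/195 = 697436.
SE(b₁) = √(MSE/Sₓₓ) = √(697436/666.6) = 32.3459.
t = (-93.9113 − (-23.4847)) / 32.3459 = -2.177.
df = n − 2 = 195.
One-sided p ≈ 0.0153, which is < 0.025, so reject H₀.
There is evidence that the true slope on distance to city center is below -23.4847 $ per unit.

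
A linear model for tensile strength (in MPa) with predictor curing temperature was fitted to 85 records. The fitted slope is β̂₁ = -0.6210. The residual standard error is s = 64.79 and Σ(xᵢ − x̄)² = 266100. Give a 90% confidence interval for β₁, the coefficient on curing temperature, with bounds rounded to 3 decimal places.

SE(β̂₁) = s/√Sₓₓ = 64.79/√266100 = 0.125599.
df = n − 2 = 83.
t* = t_{0.05, 83} = 1.66342.
Margin = t* × SE = 1.66342 × 0.125599 = 0.20892.
CI: -0.6210 ± 0.20892 → (-0.830, -0.412).
With 90% confidence, each one-unit increase in curing temperature is associated with a change of between -0.830 and -0.412 MPa in tensile strength.

(-0.830, -0.412)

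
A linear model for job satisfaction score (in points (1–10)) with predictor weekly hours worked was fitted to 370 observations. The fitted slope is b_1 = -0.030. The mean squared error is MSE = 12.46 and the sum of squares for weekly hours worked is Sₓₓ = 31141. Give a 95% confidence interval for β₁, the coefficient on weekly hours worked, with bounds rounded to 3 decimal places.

(-0.069, 0.009)

SE(b_1) = √(MSE/Sₓₓ) = √(12.46/31141) = 0.0200029.
df = n − 2 = 368.
t* = t_{0.025, 368} = 1.966431.
Margin = t* × SE = 1.966431 × 0.0200029 = 0.03933.
CI: -0.030 ± 0.03933 → (-0.069, 0.009).
With 95% confidence, each one-unit increase in weekly hours worked is associated with a change of between -0.069 and 0.009 points (1–10) in job satisfaction score.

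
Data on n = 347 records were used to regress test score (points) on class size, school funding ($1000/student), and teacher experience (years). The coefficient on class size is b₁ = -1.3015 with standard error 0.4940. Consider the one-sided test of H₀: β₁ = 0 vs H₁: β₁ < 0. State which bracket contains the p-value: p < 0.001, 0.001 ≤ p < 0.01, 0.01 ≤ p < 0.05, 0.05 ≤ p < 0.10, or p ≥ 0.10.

t = -1.3015 / 0.4940 = -2.635.
df = n − k − 1 = 347 − 3 − 1 = 343.
One-sided p = P(T_{343} < t) ≈ 0.0044.
So 0.001 ≤ p < 0.01.

0.001 ≤ p < 0.01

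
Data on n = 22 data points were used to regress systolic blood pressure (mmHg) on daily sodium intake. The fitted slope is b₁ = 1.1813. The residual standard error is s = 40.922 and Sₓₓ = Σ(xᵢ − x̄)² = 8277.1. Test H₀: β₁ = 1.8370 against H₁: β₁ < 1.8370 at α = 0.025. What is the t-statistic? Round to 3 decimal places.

SE(b₁) = s/√Sₓₓ = 40.922/√8277.1 = 0.449798.
t = (1.1813 − 1.8370) / 0.449798 = -1.458.
df = n − 2 = 20.
One-sided p ≈ 0.0802, which is ≥ 0.025, so fail to reject H₀.
The data do not give significant evidence that the true slope on daily sodium intake is below 1.8370 mmHg per unit.

t = -1.458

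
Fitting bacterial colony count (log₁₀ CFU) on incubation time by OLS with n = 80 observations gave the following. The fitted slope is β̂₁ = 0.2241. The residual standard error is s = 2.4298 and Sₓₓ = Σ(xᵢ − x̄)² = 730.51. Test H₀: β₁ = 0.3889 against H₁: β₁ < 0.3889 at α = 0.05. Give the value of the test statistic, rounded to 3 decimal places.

t = -1.833

SE(β̂₁) = s/√Sₓₓ = 2.4298/√730.51 = 0.0898995.
t = (0.2241 − 0.3889) / 0.0898995 = -1.833.
df = n − 2 = 78.
One-sided p ≈ 0.0353, which is < 0.05, so reject H₀.
There is evidence that the true slope on incubation time is below 0.3889 log₁₀ CFU per unit.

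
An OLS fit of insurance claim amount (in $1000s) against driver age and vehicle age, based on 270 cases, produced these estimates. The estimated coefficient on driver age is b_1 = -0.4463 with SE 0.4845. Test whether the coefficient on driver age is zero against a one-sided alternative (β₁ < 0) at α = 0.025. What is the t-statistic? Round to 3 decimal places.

H₀: β₁ = 0 vs H₁: β₁ < 0.
t = (b_1 − β₁⁰)/SE = -0.4463 / 0.4845 = -0.921.
df = n − k − 1 = 270 − 2 − 1 = 267.
One-sided p ≈ 0.1789, which is ≥ 0.025, so fail to reject H₀.
The data do not give significant evidence that the true slope on driver age is negative, holding the other predictors fixed.

t = -0.921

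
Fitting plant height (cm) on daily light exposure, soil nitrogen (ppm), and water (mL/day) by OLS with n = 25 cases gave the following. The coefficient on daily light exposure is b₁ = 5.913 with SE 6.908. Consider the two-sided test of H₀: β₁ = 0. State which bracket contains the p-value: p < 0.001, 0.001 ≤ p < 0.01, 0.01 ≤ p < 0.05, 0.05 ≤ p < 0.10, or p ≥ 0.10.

p ≥ 0.10

t = 5.913 / 6.908 = 0.856.
df = n − k − 1 = 25 − 3 − 1 = 21.
Two-sided p = 2·P(T_{21} > |t|) ≈ 0.4017.
So p ≥ 0.10.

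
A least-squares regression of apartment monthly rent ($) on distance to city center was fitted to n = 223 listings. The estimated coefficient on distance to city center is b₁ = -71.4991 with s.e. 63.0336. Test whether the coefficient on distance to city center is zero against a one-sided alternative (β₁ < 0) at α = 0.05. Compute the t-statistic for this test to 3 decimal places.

t = -1.134

H₀: β₁ = 0 vs H₁: β₁ < 0.
t = (b₁ − β₁⁰)/SE = -71.4991 / 63.0336 = -1.134.
df = n − 2 = 223 − 2 = 221.
One-sided p ≈ 0.1289, which is ≥ 0.05, so fail to reject H₀.
The data do not give significant evidence that the true slope on distance to city center is negative.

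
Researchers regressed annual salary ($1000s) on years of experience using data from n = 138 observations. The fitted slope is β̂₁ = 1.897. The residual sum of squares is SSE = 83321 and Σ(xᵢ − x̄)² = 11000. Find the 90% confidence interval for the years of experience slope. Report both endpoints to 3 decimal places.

(1.506, 2.288)

MSE = SSE/(n − 2) = 83321/136 = 612.654.
SE(β̂₁) = √(MSE/Sₓₓ) = √(612.654/11000) = 0.236.
df = n − 2 = 136.
t* = t_{0.05, 136} = 1.656135.
Margin = t* × SE = 1.656135 × 0.236 = 0.39085.
CI: 1.897 ± 0.39085 → (1.506, 2.288).
With 90% confidence, each one-unit increase in years of experience is associated with a change of between 1.506 and 2.288 $1000s in annual salary.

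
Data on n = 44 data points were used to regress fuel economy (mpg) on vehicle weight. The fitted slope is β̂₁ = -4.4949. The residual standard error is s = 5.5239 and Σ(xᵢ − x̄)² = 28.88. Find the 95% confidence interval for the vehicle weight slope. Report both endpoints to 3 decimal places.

SE(β̂₁) = s/√Sₓₓ = 5.5239/√28.88 = 1.02789.
df = n − 2 = 42.
t* = t_{0.025, 42} = 2.018082.
Margin = t* × SE = 2.018082 × 1.02789 = 2.07437.
CI: -4.4949 ± 2.07437 → (-6.569, -2.421).
With 95% confidence, each one-unit increase in vehicle weight is associated with a change of between -6.569 and -2.421 mpg in fuel economy.

(-6.569, -2.421)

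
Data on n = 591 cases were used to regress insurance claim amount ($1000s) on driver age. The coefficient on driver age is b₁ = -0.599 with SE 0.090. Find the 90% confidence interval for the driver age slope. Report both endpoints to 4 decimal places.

(-0.7473, -0.4507)

df = n − 2 = 591 − 2 = 589.
t* = t_{0.05, 589} = 1.647445.
Margin = t* × SE = 1.647445 × 0.090 = 0.148270.
CI: -0.599 ± 0.148270 → (-0.7473, -0.4507).
With 90% confidence, each one-unit increase in driver age is associated with a change of between -0.7473 and -0.4507 $1000s in insurance claim amount.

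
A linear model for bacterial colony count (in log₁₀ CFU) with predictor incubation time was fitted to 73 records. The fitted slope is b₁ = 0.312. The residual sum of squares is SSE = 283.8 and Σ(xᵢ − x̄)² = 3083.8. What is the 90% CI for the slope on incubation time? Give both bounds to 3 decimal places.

(0.252, 0.372)

MSE = SSE/(n − 2) = 283.8/71 = 3.99718.
SE(b₁) = √(MSE/Sₓₓ) = √(3.99718/3083.8) = 0.0360026.
df = n − 2 = 71.
t* = t_{0.05, 71} = 1.6666.
Margin = t* × SE = 1.6666 × 0.0360026 = 0.06000.
CI: 0.312 ± 0.06000 → (0.252, 0.372).
With 90% confidence, each one-unit increase in incubation time is associated with a change of between 0.252 and 0.372 log₁₀ CFU in bacterial colony count.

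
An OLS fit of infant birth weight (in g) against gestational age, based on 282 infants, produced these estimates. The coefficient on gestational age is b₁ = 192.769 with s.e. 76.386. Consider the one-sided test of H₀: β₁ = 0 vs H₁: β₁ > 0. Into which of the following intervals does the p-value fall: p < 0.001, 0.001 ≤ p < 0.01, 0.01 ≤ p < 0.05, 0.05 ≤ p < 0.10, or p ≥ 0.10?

t = 192.769 / 76.386 = 2.524.
df = n − 2 = 282 − 2 = 280.
One-sided p = P(T_{280} > t) ≈ 0.0061.
So 0.001 ≤ p < 0.01.

0.001 ≤ p < 0.01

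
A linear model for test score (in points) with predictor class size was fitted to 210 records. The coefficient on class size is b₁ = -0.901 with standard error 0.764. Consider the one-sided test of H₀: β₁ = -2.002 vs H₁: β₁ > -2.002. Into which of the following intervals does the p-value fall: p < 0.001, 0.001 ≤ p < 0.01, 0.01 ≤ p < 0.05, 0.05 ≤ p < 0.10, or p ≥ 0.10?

0.05 ≤ p < 0.10

t = (-0.901 − (-2.002)) / 0.764 = 1.441.
df = n − 2 = 210 − 2 = 208.
One-sided p = P(T_{208} > t) ≈ 0.0755.
So 0.05 ≤ p < 0.10.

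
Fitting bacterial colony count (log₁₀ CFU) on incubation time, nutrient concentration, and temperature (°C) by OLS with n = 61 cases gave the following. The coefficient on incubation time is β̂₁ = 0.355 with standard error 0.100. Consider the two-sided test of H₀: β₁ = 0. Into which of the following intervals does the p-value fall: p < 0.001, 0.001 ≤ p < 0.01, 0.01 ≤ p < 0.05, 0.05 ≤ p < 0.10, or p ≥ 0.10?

p < 0.001

t = 0.355 / 0.100 = 3.550.
df = n − k − 1 = 61 − 3 − 1 = 57.
Two-sided p = 2·P(T_{57} > |t|) ≈ 0.0008.
So p < 0.001.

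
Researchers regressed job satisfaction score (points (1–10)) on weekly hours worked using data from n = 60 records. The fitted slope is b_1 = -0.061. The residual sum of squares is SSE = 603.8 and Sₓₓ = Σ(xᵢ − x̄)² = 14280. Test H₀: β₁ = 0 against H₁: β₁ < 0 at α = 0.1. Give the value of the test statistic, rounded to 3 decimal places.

t = -2.259

MSE = SSE/(n − 2) = 603.8/58 = 10.4103.
SE(b_1) = √(MSE/Sₓₓ) = √(10.4103/14280) = 0.0270003.
t = -0.061 / 0.0270003 = -2.259.
df = n − 2 = 58.
One-sided p ≈ 0.0138, which is < 0.1, so reject H₀.
There is evidence that the true slope on weekly hours worked is negative.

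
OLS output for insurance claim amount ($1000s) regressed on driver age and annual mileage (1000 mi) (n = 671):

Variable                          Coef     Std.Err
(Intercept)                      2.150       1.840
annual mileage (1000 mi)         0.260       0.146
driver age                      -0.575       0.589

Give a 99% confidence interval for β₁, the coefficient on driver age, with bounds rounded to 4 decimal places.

(-2.0965, 0.9465)

Read off: b = -0.575, SE = 0.589 for driver age.
df = n − k − 1 = 671 − 2 − 1 = 668.
t* = t_{0.005, 668} = 2.583209.
Margin = t* × SE = 2.583209 × 0.589 = 1.521510.
CI: -0.575 ± 1.521510 → (-2.0965, 0.9465).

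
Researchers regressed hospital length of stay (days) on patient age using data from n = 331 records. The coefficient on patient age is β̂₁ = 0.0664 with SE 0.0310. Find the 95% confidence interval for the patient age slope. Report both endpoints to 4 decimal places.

df = n − 2 = 331 − 2 = 329.
t* = t_{0.025, 329} = 1.967201.
Margin = t* × SE = 1.967201 × 0.0310 = 0.060983.
CI: 0.0664 ± 0.060983 → (0.0054, 0.1274).
With 95% confidence, each one-unit increase in patient age is associated with a change of between 0.0054 and 0.1274 days in hospital length of stay.

(0.0054, 0.1274)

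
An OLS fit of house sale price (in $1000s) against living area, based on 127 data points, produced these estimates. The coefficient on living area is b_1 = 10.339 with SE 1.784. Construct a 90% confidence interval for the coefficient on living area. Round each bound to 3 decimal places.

df = n − 2 = 127 − 2 = 125.
t* = t_{0.05, 125} = 1.657135.
Margin = t* × SE = 1.657135 × 1.784 = 2.95633.
CI: 10.339 ± 2.95633 → (7.383, 13.295).
With 90% confidence, each one-unit increase in living area is associated with a change of between 7.383 and 13.295 $1000s in house sale price.

(7.383, 13.295)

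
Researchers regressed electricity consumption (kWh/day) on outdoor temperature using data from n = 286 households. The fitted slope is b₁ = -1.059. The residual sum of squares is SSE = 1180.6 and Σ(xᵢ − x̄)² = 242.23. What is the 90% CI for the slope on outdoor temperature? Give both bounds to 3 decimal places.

MSE = SSE/(n − 2) = 1180.6/284 = 4.15704.
SE(b₁) = √(MSE/Sₓₓ) = √(4.15704/242.23) = 0.131002.
df = n − 2 = 284.
t* = t_{0.05, 284} = 1.650237.
Margin = t* × SE = 1.650237 × 0.131002 = 0.21618.
CI: -1.059 ± 0.21618 → (-1.275, -0.843).
With 90% confidence, each one-unit increase in outdoor temperature is associated with a change of between -1.275 and -0.843 kWh/day in electricity consumption.

(-1.275, -0.843)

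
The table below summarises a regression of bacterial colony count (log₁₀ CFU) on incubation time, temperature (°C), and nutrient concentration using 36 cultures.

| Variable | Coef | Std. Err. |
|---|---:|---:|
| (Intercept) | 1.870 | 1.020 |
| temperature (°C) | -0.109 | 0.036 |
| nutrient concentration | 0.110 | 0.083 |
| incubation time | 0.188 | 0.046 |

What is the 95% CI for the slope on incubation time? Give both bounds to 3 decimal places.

(0.094, 0.282)

Read off: b = 0.188, SE = 0.046 for incubation time.
df = n − k − 1 = 36 − 3 − 1 = 32.
t* = t_{0.025, 32} = 2.036933.
Margin = t* × SE = 2.036933 × 0.046 = 0.09370.
CI: 0.188 ± 0.09370 → (0.094, 0.282).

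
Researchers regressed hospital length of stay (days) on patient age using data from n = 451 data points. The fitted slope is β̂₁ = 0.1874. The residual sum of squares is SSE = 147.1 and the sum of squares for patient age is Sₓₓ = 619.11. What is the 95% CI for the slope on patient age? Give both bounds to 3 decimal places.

(0.142, 0.233)

MSE = SSE/(n − 2) = 147.1/449 = 0.327617.
SE(β̂₁) = √(MSE/Sₓₓ) = √(0.327617/619.11) = 0.0230038.
df = n − 2 = 449.
t* = t_{0.025, 449} = 1.965261.
Margin = t* × SE = 1.965261 × 0.0230038 = 0.04521.
CI: 0.1874 ± 0.04521 → (0.142, 0.233).
With 95% confidence, each one-unit increase in patient age is associated with a change of between 0.142 and 0.233 days in hospital length of stay.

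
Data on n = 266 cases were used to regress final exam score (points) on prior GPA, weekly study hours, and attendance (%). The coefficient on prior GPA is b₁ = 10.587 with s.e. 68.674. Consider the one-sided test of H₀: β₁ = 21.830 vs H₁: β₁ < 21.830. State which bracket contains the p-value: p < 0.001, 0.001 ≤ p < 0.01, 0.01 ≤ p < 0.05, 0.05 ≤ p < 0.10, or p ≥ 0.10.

t = (10.587 − 21.830) / 68.674 = -0.164.
df = n − k − 1 = 266 − 3 − 1 = 262.
One-sided p = P(T_{262} < t) ≈ 0.4350.
So p ≥ 0.10.

p ≥ 0.10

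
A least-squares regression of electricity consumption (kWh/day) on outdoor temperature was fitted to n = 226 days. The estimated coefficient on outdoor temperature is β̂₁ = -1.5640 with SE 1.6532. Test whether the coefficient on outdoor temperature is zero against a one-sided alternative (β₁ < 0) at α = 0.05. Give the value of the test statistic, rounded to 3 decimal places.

H₀: β₁ = 0 vs H₁: β₁ < 0.
t = (β̂₁ − β₁⁰)/SE = -1.5640 / 1.6532 = -0.946.
df = n − 2 = 226 − 2 = 224.
One-sided p ≈ 0.1726, which is ≥ 0.05, so fail to reject H₀.
The data do not give significant evidence that the true slope on outdoor temperature is negative.

t = -0.946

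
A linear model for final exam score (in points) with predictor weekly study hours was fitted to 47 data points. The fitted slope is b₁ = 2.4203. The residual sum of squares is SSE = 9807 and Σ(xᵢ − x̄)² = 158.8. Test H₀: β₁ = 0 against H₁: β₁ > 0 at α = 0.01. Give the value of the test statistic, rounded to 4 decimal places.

MSE = SSE/(n − 2) = 9807/45 = 217.933.
SE(b₁) = √(MSE/Sₓₓ) = √(217.933/158.8) = 1.17148.
t = 2.4203 / 1.17148 = 2.0660.
df = n − 2 = 45.
One-sided p ≈ 0.0223, which is ≥ 0.01, so fail to reject H₀.
The data do not give significant evidence that the true slope on weekly study hours is positive.

t = 2.0660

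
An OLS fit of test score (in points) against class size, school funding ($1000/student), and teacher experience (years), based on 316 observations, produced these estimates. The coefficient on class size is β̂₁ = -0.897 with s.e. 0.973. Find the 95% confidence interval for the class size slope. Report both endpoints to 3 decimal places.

(-2.811, 1.017)

df = n − k − 1 = 316 − 3 − 1 = 312.
t* = t_{0.025, 312} = 1.967596.
Margin = t* × SE = 1.967596 × 0.973 = 1.91447.
CI: -0.897 ± 1.91447 → (-2.811, 1.017).
With 95% confidence, each one-unit increase in class size is associated with a change of between -2.811 and 1.017 points in test score, holding the other predictors fixed.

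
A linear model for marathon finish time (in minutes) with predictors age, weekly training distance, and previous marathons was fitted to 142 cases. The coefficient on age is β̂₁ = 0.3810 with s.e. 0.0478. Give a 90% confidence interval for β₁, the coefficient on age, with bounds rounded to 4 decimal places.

(0.3018, 0.4602)

df = n − k − 1 = 142 − 3 − 1 = 138.
t* = t_{0.05, 138} = 1.65597.
Margin = t* × SE = 1.65597 × 0.0478 = 0.079155.
CI: 0.3810 ± 0.079155 → (0.3018, 0.4602).
With 90% confidence, each one-unit increase in age is associated with a change of between 0.3018 and 0.4602 minutes in marathon finish time, holding the other predictors fixed.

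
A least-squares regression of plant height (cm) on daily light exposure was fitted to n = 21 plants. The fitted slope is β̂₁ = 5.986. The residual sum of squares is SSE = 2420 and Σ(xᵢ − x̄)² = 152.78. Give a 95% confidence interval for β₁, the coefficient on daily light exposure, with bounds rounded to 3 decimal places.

(4.075, 7.897)

MSE = SSE/(n − 2) = 2420/19 = 127.368.
SE(β̂₁) = √(MSE/Sₓₓ) = √(127.368/152.78) = 0.913056.
df = n − 2 = 19.
t* = t_{0.025, 19} = 2.093024.
Margin = t* × SE = 2.093024 × 0.913056 = 1.91105.
CI: 5.986 ± 1.91105 → (4.075, 7.897).
With 95% confidence, each one-unit increase in daily light exposure is associated with a change of between 4.075 and 7.897 cm in plant height.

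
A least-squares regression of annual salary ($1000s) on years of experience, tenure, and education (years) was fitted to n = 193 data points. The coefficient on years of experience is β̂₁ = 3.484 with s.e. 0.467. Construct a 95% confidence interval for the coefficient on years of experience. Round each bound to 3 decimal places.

(2.563, 4.405)

df = n − k − 1 = 193 − 3 − 1 = 189.
t* = t_{0.025, 189} = 1.972595.
Margin = t* × SE = 1.972595 × 0.467 = 0.92120.
CI: 3.484 ± 0.92120 → (2.563, 4.405).
With 95% confidence, each one-unit increase in years of experience is associated with a change of between 2.563 and 4.405 $1000s in annual salary, holding the other predictors fixed.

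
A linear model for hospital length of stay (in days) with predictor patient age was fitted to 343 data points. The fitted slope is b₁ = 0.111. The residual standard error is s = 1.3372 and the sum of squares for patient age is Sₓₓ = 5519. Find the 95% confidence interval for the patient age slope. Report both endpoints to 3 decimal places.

(0.076, 0.146)

SE(b₁) = s/√Sₓₓ = 1.3372/√5519 = 0.0179997.
df = n − 2 = 341.
t* = t_{0.025, 341} = 1.966945.
Margin = t* × SE = 1.966945 × 0.0179997 = 0.03540.
CI: 0.111 ± 0.03540 → (0.076, 0.146).
With 95% confidence, each one-unit increase in patient age is associated with a change of between 0.076 and 0.146 days in hospital length of stay.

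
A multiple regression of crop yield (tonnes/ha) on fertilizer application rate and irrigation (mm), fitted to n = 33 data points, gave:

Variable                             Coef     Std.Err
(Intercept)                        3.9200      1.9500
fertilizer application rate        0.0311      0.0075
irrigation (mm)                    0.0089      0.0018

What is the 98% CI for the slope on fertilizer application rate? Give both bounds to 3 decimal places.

Read off: b = 0.0311, SE = 0.0075 for fertilizer application rate.
df = n − k − 1 = 33 − 2 − 1 = 30.
t* = t_{0.01, 30} = 2.457262.
Margin = t* × SE = 2.457262 × 0.0075 = 0.01843.
CI: 0.0311 ± 0.01843 → (0.013, 0.050).

(0.013, 0.050)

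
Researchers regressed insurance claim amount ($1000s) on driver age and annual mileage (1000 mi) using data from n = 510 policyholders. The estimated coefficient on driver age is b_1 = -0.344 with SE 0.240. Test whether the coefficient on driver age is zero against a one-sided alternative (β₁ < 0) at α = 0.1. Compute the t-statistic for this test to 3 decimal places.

t = -1.433

H₀: β₁ = 0 vs H₁: β₁ < 0.
t = (b_1 − β₁⁰)/SE = -0.344 / 0.240 = -1.433.
df = n − k − 1 = 510 − 2 − 1 = 507.
One-sided p ≈ 0.0762, which is < 0.1, so reject H₀.
There is evidence that the true slope on driver age is negative, holding the other predictors fixed.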